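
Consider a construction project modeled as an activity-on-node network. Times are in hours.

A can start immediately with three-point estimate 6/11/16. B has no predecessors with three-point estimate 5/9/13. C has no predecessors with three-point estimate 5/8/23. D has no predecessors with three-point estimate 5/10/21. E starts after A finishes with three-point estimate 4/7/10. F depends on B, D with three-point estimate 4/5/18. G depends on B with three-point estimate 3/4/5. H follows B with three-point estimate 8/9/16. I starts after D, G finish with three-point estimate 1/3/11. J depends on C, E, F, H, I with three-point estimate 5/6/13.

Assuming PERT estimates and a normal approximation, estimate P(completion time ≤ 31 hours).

0.985

te_A = (6 + 4·11 + 16)/6 = 66/6 = 11; σ²_A = ((16−6)/6)² = 2.778
te_B = (5 + 4·9 + 13)/6 = 54/6 = 9; σ²_B = ((13−5)/6)² = 1.778
te_C = (5 + 4·8 + 23)/6 = 60/6 = 10; σ²_C = ((23−5)/6)² = 9.000
te_D = (5 + 4·10 + 21)/6 = 66/6 = 11; σ²_D = ((21−5)/6)² = 7.111
te_E = (4 + 4·7 + 10)/6 = 42/6 = 7; σ²_E = ((10−4)/6)² = 1.000
te_F = (4 + 4·5 + 18)/6 = 42/6 = 7; σ²_F = ((18−4)/6)² = 5.444
te_G = (3 + 4·4 + 5)/6 = 24/6 = 4; σ²_G = ((5−3)/6)² = 0.111
te_H = (8 + 4·9 + 16)/6 = 60/6 = 10; σ²_H = ((16−8)/6)² = 1.778
te_I = (1 + 4·3 + 11)/6 = 24/6 = 4; σ²_I = ((11−1)/6)² = 2.778
te_J = (5 + 4·6 + 13)/6 = 42/6 = 7; σ²_J = ((13−5)/6)² = 1.778

Forward pass:
ES_A = 0; EF_A = 11
ES_B = 0; EF_B = 9
ES_C = 0; EF_C = 10
ES_D = 0; EF_D = 11
ES_E = 11; EF_E = 11+7 = 18
ES_F = max(EF_B=9, EF_D=11) = 11; EF_F = 11+7 = 18
ES_G = 9; EF_G = 9+4 = 13
ES_H = 9; EF_H = 9+10 = 19
ES_I = max(EF_D=11, EF_G=13) = 13; EF_I = 13+4 = 17
ES_J = max(EF_C=10, EF_E=18, EF_F=18, EF_H=19, EF_I=17) = 19; EF_J = 19+7 = 26
Expected project duration μ = 26 hours. Critical path: B → H → J.

Variance along critical path = 1.778 + 1.778 + 1.778 = 5.333; σ = √5.333 = 2.309 hours.
Z = (31 − 26) / 2.309 = 2.165
P(T ≤ 31) = Φ(2.165) ≈ 0.985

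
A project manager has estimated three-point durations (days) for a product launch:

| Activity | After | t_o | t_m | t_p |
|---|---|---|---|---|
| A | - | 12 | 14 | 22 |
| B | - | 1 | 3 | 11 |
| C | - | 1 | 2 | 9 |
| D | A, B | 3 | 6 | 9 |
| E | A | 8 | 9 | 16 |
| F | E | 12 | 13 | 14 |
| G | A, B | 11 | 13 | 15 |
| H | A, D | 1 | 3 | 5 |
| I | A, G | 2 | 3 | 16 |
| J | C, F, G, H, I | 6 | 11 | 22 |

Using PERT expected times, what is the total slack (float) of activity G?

te_A = (12 + 4·14 + 22)/6 = 90/6 = 15
te_B = (1 + 4·3 + 11)/6 = 24/6 = 4
te_C = (1 + 4·2 + 9)/6 = 18/6 = 3
te_D = (3 + 4·6 + 9)/6 = 36/6 = 6
te_E = (8 + 4·9 + 16)/6 = 60/6 = 10
te_F = (12 + 4·13 + 14)/6 = 78/6 = 13
te_G = (11 + 4·13 + 15)/6 = 78/6 = 13
te_H = (1 + 4·3 + 5)/6 = 18/6 = 3
te_I = (2 + 4·3 + 16)/6 = 30/6 = 5
te_J = (6 + 4·11 + 22)/6 = 72/6 = 12

Forward pass:
ES_A = 0; EF_A = 15
ES_B = 0; EF_B = 4
ES_C = 0; EF_C = 3
ES_D = max(EF_A=15, EF_B=4) = 15; EF_D = 15+6 = 21
ES_E = 15; EF_E = 15+10 = 25
ES_F = 25; EF_F = 25+13 = 38
ES_G = max(EF_A=15, EF_B=4) = 15; EF_G = 15+13 = 28
ES_H = max(EF_A=15, EF_D=21) = 21; EF_H = 21+3 = 24
ES_I = max(EF_A=15, EF_G=28) = 28; EF_I = 28+5 = 33
ES_J = max(EF_C=3, EF_F=38, EF_G=28, EF_H=24, EF_I=33) = 38; EF_J = 38+12 = 50
Expected project duration μ = 50 days. Critical path: A → E → F → J.

Backward pass:
LF_J = 50; LS_J = 50−12 = 38
LF_I = LS_J = 38; LS_I = 38−5 = 33
LF_H = LS_J = 38; LS_H = 38−3 = 35
LF_G = min(LS_I=33, LS_J=38) = 33; LS_G = 33−13 = 20
LF_F = LS_J = 38; LS_F = 38−13 = 25
LF_E = LS_F = 25; LS_E = 25−10 = 15
LF_D = LS_H = 35; LS_D = 35−6 = 29
LF_C = LS_J = 38; LS_C = 38−3 = 35
LF_B = min(LS_D=29, LS_G=20) = 20; LS_B = 20−4 = 16
LF_A = min(LS_D=29, LS_E=15, LS_G=20, LS_H=35, LS_I=33) = 15; LS_A = 15−15 = 0
Slack_G = LS_G − ES_G = 20 − 15 = 5

5 days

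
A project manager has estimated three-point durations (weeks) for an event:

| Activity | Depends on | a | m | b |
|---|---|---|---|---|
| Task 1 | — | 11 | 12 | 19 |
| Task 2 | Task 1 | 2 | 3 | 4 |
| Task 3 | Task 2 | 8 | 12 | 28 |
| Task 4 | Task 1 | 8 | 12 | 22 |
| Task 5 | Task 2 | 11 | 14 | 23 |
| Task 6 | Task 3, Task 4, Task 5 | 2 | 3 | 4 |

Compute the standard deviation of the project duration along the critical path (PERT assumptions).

2.45 weeks

te_Task 1 = (11 + 4·12 + 19)/6 = 78/6 = 13; σ²_Task 1 = ((19−11)/6)² = 1.778
te_Task 2 = (2 + 4·3 + 4)/6 = 18/6 = 3; σ²_Task 2 = ((4−2)/6)² = 0.111
te_Task 3 = (8 + 4·12 + 28)/6 = 84/6 = 14; σ²_Task 3 = ((28−8)/6)² = 11.111
te_Task 4 = (8 + 4·12 + 22)/6 = 78/6 = 13; σ²_Task 4 = ((22−8)/6)² = 5.444
te_Task 5 = (11 + 4·14 + 23)/6 = 90/6 = 15; σ²_Task 5 = ((23−11)/6)² = 4.000
te_Task 6 = (2 + 4·3 + 4)/6 = 18/6 = 3; σ²_Task 6 = ((4−2)/6)² = 0.111

Forward pass:
ES_Task 1 = 0; EF_Task 1 = 13
ES_Task 2 = 13; EF_Task 2 = 13+3 = 16
ES_Task 3 = 16; EF_Task 3 = 16+14 = 30
ES_Task 4 = 13; EF_Task 4 = 13+13 = 26
ES_Task 5 = 16; EF_Task 5 = 16+15 = 31
ES_Task 6 = max(EF_Task 3=30, EF_Task 4=26, EF_Task 5=31) = 31; EF_Task 6 = 31+3 = 34
Expected project duration μ = 34 weeks. Critical path: Task 1 → Task 2 → Task 5 → Task 6.

Variance along critical path = 1.778 + 0.111 + 4.000 + 0.111 = 6.000
σ = √6.000 = 2.449 weeks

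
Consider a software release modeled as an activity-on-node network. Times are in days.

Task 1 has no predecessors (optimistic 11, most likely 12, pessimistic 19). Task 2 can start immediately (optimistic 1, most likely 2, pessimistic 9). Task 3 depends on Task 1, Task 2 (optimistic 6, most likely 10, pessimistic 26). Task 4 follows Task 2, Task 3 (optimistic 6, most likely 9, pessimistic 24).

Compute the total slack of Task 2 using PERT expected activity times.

10 days

te_Task 1 = (11 + 4·12 + 19)/6 = 78/6 = 13
te_Task 2 = (1 + 4·2 + 9)/6 = 18/6 = 3
te_Task 3 = (6 + 4·10 + 26)/6 = 72/6 = 12
te_Task 4 = (6 + 4·9 + 24)/6 = 66/6 = 11

Forward pass:
ES_Task 1 = 0; EF_Task 1 = 13
ES_Task 2 = 0; EF_Task 2 = 3
ES_Task 3 = max(EF_Task 1=13, EF_Task 2=3) = 13; EF_Task 3 = 13+12 = 25
ES_Task 4 = max(EF_Task 2=3, EF_Task 3=25) = 25; EF_Task 4 = 25+11 = 36
Expected project duration μ = 36 days. Critical path: Task 1 → Task 3 → Task 4.

Backward pass:
LF_Task 4 = 36; LS_Task 4 = 36−11 = 25
LF_Task 3 = LS_Task 4 = 25; LS_Task 3 = 25−12 = 13
LF_Task 2 = min(LS_Task 3=13, LS_Task 4=25) = 13; LS_Task 2 = 13−3 = 10
LF_Task 1 = LS_Task 3 = 13; LS_Task 1 = 13−13 = 0
Slack_Task 2 = LS_Task 2 − ES_Task 2 = 10 − 0 = 10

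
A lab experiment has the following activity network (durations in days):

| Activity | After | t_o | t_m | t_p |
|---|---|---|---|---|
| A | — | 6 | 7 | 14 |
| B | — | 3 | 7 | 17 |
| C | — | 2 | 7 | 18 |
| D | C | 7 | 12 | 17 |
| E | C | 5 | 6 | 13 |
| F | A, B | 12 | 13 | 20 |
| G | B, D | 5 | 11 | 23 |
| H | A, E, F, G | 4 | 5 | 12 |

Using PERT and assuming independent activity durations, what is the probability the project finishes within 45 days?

0.938

te_A = (6 + 4·7 + 14)/6 = 48/6 = 8; σ²_A = ((14−6)/6)² = 1.778
te_B = (3 + 4·7 + 17)/6 = 48/6 = 8; σ²_B = ((17−3)/6)² = 5.444
te_C = (2 + 4·7 + 18)/6 = 48/6 = 8; σ²_C = ((18−2)/6)² = 7.111
te_D = (7 + 4·12 + 17)/6 = 72/6 = 12; σ²_D = ((17−7)/6)² = 2.778
te_E = (5 + 4·6 + 13)/6 = 42/6 = 7; σ²_E = ((13−5)/6)² = 1.778
te_F = (12 + 4·13 + 20)/6 = 84/6 = 14; σ²_F = ((20−12)/6)² = 1.778
te_G = (5 + 4·11 + 23)/6 = 72/6 = 12; σ²_G = ((23−5)/6)² = 9.000
te_H = (4 + 4·5 + 12)/6 = 36/6 = 6; σ²_H = ((12−4)/6)² = 1.778

Forward pass:
ES_A = 0; EF_A = 8
ES_B = 0; EF_B = 8
ES_C = 0; EF_C = 8
ES_D = 8; EF_D = 8+12 = 20
ES_E = 8; EF_E = 8+7 = 15
ES_F = max(EF_A=8, EF_B=8) = 8; EF_F = 8+14 = 22
ES_G = max(EF_B=8, EF_D=20) = 20; EF_G = 20+12 = 32
ES_H = max(EF_A=8, EF_E=15, EF_F=22, EF_G=32) = 32; EF_H = 32+6 = 38
Expected project duration μ = 38 days. Critical path: C → D → G → H.

Variance along critical path = 7.111 + 2.778 + 9.000 + 1.778 = 20.667; σ = √20.667 = 4.546 days.
Z = (45 − 38) / 4.546 = 1.540
P(T ≤ 45) = Φ(1.540) ≈ 0.938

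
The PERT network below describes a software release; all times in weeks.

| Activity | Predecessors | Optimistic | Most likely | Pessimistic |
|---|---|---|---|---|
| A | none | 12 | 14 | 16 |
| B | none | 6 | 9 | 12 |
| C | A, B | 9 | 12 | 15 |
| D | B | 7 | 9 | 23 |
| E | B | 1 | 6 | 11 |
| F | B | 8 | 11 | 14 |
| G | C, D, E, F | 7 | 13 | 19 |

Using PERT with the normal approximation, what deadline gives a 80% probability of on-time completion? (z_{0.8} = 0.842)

41.0 weeks

te_A = (12 + 4·14 + 16)/6 = 84/6 = 14; σ²_A = ((16−12)/6)² = 0.444
te_B = (6 + 4·9 + 12)/6 = 54/6 = 9; σ²_B = ((12−6)/6)² = 1.000
te_C = (9 + 4·12 + 15)/6 = 72/6 = 12; σ²_C = ((15−9)/6)² = 1.000
te_D = (7 + 4·9 + 23)/6 = 66/6 = 11; σ²_D = ((23−7)/6)² = 7.111
te_E = (1 + 4·6 + 11)/6 = 36/6 = 6; σ²_E = ((11−1)/6)² = 2.778
te_F = (8 + 4·11 + 14)/6 = 66/6 = 11; σ²_F = ((14−8)/6)² = 1.000
te_G = (7 + 4·13 + 19)/6 = 78/6 = 13; σ²_G = ((19−7)/6)² = 4.000

Forward pass:
ES_A = 0; EF_A = 14
ES_B = 0; EF_B = 9
ES_C = max(EF_A=14, EF_B=9) = 14; EF_C = 14+12 = 26
ES_D = 9; EF_D = 9+11 = 20
ES_E = 9; EF_E = 9+6 = 15
ES_F = 9; EF_F = 9+11 = 20
ES_G = max(EF_C=26, EF_D=20, EF_E=15, EF_F=20) = 26; EF_G = 26+13 = 39
Expected project duration μ = 39 weeks. Critical path: A → C → G.

Variance along critical path = 0.444 + 1.000 + 4.000 = 5.444; σ = 2.333 weeks.
D = μ + z·σ = 39 + 0.842·2.333 = 41.0 weeks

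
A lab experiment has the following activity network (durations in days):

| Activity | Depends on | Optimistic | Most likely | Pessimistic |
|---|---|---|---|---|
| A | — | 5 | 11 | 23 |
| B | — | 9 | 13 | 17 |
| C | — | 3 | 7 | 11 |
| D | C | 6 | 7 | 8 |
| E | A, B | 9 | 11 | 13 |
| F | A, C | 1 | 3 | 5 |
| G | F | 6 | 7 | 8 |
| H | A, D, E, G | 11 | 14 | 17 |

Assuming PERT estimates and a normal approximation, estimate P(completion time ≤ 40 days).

te_A = (5 + 4·11 + 23)/6 = 72/6 = 12; σ²_A = ((23−5)/6)² = 9.000
te_B = (9 + 4·13 + 17)/6 = 78/6 = 13; σ²_B = ((17−9)/6)² = 1.778
te_C = (3 + 4·7 + 11)/6 = 42/6 = 7; σ²_C = ((11−3)/6)² = 1.778
te_D = (6 + 4·7 + 8)/6 = 42/6 = 7; σ²_D = ((8−6)/6)² = 0.111
te_E = (9 + 4·11 + 13)/6 = 66/6 = 11; σ²_E = ((13−9)/6)² = 0.444
te_F = (1 + 4·3 + 5)/6 = 18/6 = 3; σ²_F = ((5−1)/6)² = 0.444
te_G = (6 + 4·7 + 8)/6 = 42/6 = 7; σ²_G = ((8−6)/6)² = 0.111
te_H = (11 + 4·14 + 17)/6 = 84/6 = 14; σ²_H = ((17−11)/6)² = 1.000

Forward pass:
ES_A = 0; EF_A = 12
ES_B = 0; EF_B = 13
ES_C = 0; EF_C = 7
ES_D = 7; EF_D = 7+7 = 14
ES_E = max(EF_A=12, EF_B=13) = 13; EF_E = 13+11 = 24
ES_F = max(EF_A=12, EF_C=7) = 12; EF_F = 12+3 = 15
ES_G = 15; EF_G = 15+7 = 22
ES_H = max(EF_A=12, EF_D=14, EF_E=24, EF_G=22) = 24; EF_H = 24+14 = 38
Expected project duration μ = 38 days. Critical path: B → E → H.

Variance along critical path = 1.778 + 0.444 + 1.000 = 3.222; σ = √3.222 = 1.795 days.
Z = (40 − 38) / 1.795 = 1.114
P(T ≤ 40) = Φ(1.114) ≈ 0.867

0.867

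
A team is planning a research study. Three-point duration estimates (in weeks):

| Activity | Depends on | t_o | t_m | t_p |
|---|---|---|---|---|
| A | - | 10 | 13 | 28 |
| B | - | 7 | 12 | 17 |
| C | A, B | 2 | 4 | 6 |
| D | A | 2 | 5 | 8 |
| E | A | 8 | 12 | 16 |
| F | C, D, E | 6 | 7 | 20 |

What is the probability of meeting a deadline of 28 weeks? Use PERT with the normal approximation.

te_A = (10 + 4·13 + 28)/6 = 90/6 = 15; σ²_A = ((28−10)/6)² = 9.000
te_B = (7 + 4·12 + 17)/6 = 72/6 = 12; σ²_B = ((17−7)/6)² = 2.778
te_C = (2 + 4·4 + 6)/6 = 24/6 = 4; σ²_C = ((6−2)/6)² = 0.444
te_D = (2 + 4·5 + 8)/6 = 30/6 = 5; σ²_D = ((8−2)/6)² = 1.000
te_E = (8 + 4·12 + 16)/6 = 72/6 = 12; σ²_E = ((16−8)/6)² = 1.778
te_F = (6 + 4·7 + 20)/6 = 54/6 = 9; σ²_F = ((20−6)/6)² = 5.444

Forward pass:
ES_A = 0; EF_A = 15
ES_B = 0; EF_B = 12
ES_C = max(EF_A=15, EF_B=12) = 15; EF_C = 15+4 = 19
ES_D = 15; EF_D = 15+5 = 20
ES_E = 15; EF_E = 15+12 = 27
ES_F = max(EF_C=19, EF_D=20, EF_E=27) = 27; EF_F = 27+9 = 36
Expected project duration μ = 36 weeks. Critical path: A → E → F.

Variance along critical path = 9.000 + 1.778 + 5.444 = 16.222; σ = √16.222 = 4.028 weeks.
Z = (28 − 36) / 4.028 = -1.986
P(T ≤ 28) = Φ(-1.986) ≈ 0.024

0.024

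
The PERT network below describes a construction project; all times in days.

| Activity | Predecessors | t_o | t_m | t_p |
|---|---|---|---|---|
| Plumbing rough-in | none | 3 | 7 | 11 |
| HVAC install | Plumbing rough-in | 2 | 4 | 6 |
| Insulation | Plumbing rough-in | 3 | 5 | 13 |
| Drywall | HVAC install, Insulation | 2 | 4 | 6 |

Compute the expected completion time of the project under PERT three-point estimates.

17 days

te_Plumbing rough-in = (3 + 4·7 + 11)/6 = 42/6 = 7
te_HVAC install = (2 + 4·4 + 6)/6 = 24/6 = 4
te_Insulation = (3 + 4·5 + 13)/6 = 36/6 = 6
te_Drywall = (2 + 4·4 + 6)/6 = 24/6 = 4

Forward pass:
ES_Plumbing rough-in = 0; EF_Plumbing rough-in = 7
ES_HVAC install = 7; EF_HVAC install = 7+4 = 11
ES_Insulation = 7; EF_Insulation = 7+6 = 13
ES_Drywall = max(EF_HVAC install=11, EF_Insulation=13) = 13; EF_Drywall = 13+4 = 17
Expected project duration μ = 17 days. Critical path: Plumbing rough-in → Insulation → Drywall.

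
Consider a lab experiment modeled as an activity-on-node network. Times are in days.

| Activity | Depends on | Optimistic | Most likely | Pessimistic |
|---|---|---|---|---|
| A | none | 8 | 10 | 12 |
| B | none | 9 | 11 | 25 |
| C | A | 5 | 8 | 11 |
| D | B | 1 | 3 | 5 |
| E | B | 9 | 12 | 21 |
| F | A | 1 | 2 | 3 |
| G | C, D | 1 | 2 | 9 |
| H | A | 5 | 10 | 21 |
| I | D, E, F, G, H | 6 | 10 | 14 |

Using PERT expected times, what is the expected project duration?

36 days

te_A = (8 + 4·10 + 12)/6 = 60/6 = 10
te_B = (9 + 4·11 + 25)/6 = 78/6 = 13
te_C = (5 + 4·8 + 11)/6 = 48/6 = 8
te_D = (1 + 4·3 + 5)/6 = 18/6 = 3
te_E = (9 + 4·12 + 21)/6 = 78/6 = 13
te_F = (1 + 4·2 + 3)/6 = 12/6 = 2
te_G = (1 + 4·2 + 9)/6 = 18/6 = 3
te_H = (5 + 4·10 + 21)/6 = 66/6 = 11
te_I = (6 + 4·10 + 14)/6 = 60/6 = 10

Forward pass:
ES_A = 0; EF_A = 10
ES_B = 0; EF_B = 13
ES_C = 10; EF_C = 10+8 = 18
ES_D = 13; EF_D = 13+3 = 16
ES_E = 13; EF_E = 13+13 = 26
ES_F = 10; EF_F = 10+2 = 12
ES_G = max(EF_C=18, EF_D=16) = 18; EF_G = 18+3 = 21
ES_H = 10; EF_H = 10+11 = 21
ES_I = max(EF_D=16, EF_E=26, EF_F=12, EF_G=21, EF_H=21) = 26; EF_I = 26+10 = 36
Expected project duration μ = 36 days. Critical path: B → E → I.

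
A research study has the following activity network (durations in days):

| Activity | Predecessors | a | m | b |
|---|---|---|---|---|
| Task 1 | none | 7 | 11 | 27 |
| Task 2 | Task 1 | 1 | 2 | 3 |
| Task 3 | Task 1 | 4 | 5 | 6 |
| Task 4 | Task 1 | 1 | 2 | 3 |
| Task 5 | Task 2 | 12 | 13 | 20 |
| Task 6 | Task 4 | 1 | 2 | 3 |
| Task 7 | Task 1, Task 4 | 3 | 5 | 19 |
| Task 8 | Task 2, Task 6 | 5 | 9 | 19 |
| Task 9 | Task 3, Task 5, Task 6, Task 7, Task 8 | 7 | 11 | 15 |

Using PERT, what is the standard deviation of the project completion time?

3.84 days

te_Task 1 = (7 + 4·11 + 27)/6 = 78/6 = 13; σ²_Task 1 = ((27−7)/6)² = 11.111
te_Task 2 = (1 + 4·2 + 3)/6 = 12/6 = 2; σ²_Task 2 = ((3−1)/6)² = 0.111
te_Task 3 = (4 + 4·5 + 6)/6 = 30/6 = 5; σ²_Task 3 = ((6−4)/6)² = 0.111
te_Task 4 = (1 + 4·2 + 3)/6 = 12/6 = 2; σ²_Task 4 = ((3−1)/6)² = 0.111
te_Task 5 = (12 + 4·13 + 20)/6 = 84/6 = 14; σ²_Task 5 = ((20−12)/6)² = 1.778
te_Task 6 = (1 + 4·2 + 3)/6 = 12/6 = 2; σ²_Task 6 = ((3−1)/6)² = 0.111
te_Task 7 = (3 + 4·5 + 19)/6 = 42/6 = 7; σ²_Task 7 = ((19−3)/6)² = 7.111
te_Task 8 = (5 + 4·9 + 19)/6 = 60/6 = 10; σ²_Task 8 = ((19−5)/6)² = 5.444
te_Task 9 = (7 + 4·11 + 15)/6 = 66/6 = 11; σ²_Task 9 = ((15−7)/6)² = 1.778

Forward pass:
ES_Task 1 = 0; EF_Task 1 = 13
ES_Task 2 = 13; EF_Task 2 = 13+2 = 15
ES_Task 3 = 13; EF_Task 3 = 13+5 = 18
ES_Task 4 = 13; EF_Task 4 = 13+2 = 15
ES_Task 5 = 15; EF_Task 5 = 15+14 = 29
ES_Task 6 = 15; EF_Task 6 = 15+2 = 17
ES_Task 7 = max(EF_Task 1=13, EF_Task 4=15) = 15; EF_Task 7 = 15+7 = 22
ES_Task 8 = max(EF_Task 2=15, EF_Task 6=17) = 17; EF_Task 8 = 17+10 = 27
ES_Task 9 = max(EF_Task 3=18, EF_Task 5=29, EF_Task 6=17, EF_Task 7=22, EF_Task 8=27) = 29; EF_Task 9 = 29+11 = 40
Expected project duration μ = 40 days. Critical path: Task 1 → Task 2 → Task 5 → Task 9.

Variance along critical path = 11.111 + 0.111 + 1.778 + 1.778 = 14.778
σ = √14.778 = 3.844 days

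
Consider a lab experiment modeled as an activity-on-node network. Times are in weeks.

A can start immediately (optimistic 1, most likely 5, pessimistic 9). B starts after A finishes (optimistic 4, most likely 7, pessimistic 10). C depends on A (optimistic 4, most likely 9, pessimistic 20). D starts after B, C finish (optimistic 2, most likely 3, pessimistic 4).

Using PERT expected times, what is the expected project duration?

te_A = (1 + 4·5 + 9)/6 = 30/6 = 5
te_B = (4 + 4·7 + 10)/6 = 42/6 = 7
te_C = (4 + 4·9 + 20)/6 = 60/6 = 10
te_D = (2 + 4·3 + 4)/6 = 18/6 = 3

Forward pass:
ES_A = 0; EF_A = 5
ES_B = 5; EF_B = 5+7 = 12
ES_C = 5; EF_C = 5+10 = 15
ES_D = max(EF_B=12, EF_C=15) = 15; EF_D = 15+3 = 18
Expected project duration μ = 18 weeks. Critical path: A → C → D.

18 weeks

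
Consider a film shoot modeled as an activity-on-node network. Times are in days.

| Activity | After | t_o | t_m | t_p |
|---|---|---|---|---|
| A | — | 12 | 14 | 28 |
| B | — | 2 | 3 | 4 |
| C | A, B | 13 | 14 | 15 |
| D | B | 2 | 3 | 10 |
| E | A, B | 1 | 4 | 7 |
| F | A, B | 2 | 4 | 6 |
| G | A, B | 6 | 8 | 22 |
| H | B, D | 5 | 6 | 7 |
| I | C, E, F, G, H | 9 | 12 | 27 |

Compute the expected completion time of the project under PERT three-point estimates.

te_A = (12 + 4·14 + 28)/6 = 96/6 = 16
te_B = (2 + 4·3 + 4)/6 = 18/6 = 3
te_C = (13 + 4·14 + 15)/6 = 84/6 = 14
te_D = (2 + 4·3 + 10)/6 = 24/6 = 4
te_E = (1 + 4·4 + 7)/6 = 24/6 = 4
te_F = (2 + 4·4 + 6)/6 = 24/6 = 4
te_G = (6 + 4·8 + 22)/6 = 60/6 = 10
te_H = (5 + 4·6 + 7)/6 = 36/6 = 6
te_I = (9 + 4·12 + 27)/6 = 84/6 = 14

Forward pass:
ES_A = 0; EF_A = 16
ES_B = 0; EF_B = 3
ES_C = max(EF_A=16, EF_B=3) = 16; EF_C = 16+14 = 30
ES_D = 3; EF_D = 3+4 = 7
ES_E = max(EF_A=16, EF_B=3) = 16; EF_E = 16+4 = 20
ES_F = max(EF_A=16, EF_B=3) = 16; EF_F = 16+4 = 20
ES_G = max(EF_A=16, EF_B=3) = 16; EF_G = 16+10 = 26
ES_H = max(EF_B=3, EF_D=7) = 7; EF_H = 7+6 = 13
ES_I = max(EF_C=30, EF_E=20, EF_F=20, EF_G=26, EF_H=13) = 30; EF_I = 30+14 = 44
Expected project duration μ = 44 days. Critical path: A → C → I.

44 days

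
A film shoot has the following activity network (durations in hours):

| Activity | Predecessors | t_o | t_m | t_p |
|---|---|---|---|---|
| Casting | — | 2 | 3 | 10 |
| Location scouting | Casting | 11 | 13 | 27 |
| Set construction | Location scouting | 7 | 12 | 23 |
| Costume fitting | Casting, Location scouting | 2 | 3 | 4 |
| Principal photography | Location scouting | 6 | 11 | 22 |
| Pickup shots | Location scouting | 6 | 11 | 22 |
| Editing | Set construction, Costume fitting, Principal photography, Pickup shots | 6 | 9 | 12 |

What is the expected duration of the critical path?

41 hours

te_Casting = (2 + 4·3 + 10)/6 = 24/6 = 4
te_Location scouting = (11 + 4·13 + 27)/6 = 90/6 = 15
te_Set construction = (7 + 4·12 + 23)/6 = 78/6 = 13
te_Costume fitting = (2 + 4·3 + 4)/6 = 18/6 = 3
te_Principal photography = (6 + 4·11 + 22)/6 = 72/6 = 12
te_Pickup shots = (6 + 4·11 + 22)/6 = 72/6 = 12
te_Editing = (6 + 4·9 + 12)/6 = 54/6 = 9

Forward pass:
ES_Casting = 0; EF_Casting = 4
ES_Location scouting = 4; EF_Location scouting = 4+15 = 19
ES_Set construction = 19; EF_Set construction = 19+13 = 32
ES_Costume fitting = max(EF_Casting=4, EF_Location scouting=19) = 19; EF_Costume fitting = 19+3 = 22
ES_Principal photography = 19; EF_Principal photography = 19+12 = 31
ES_Pickup shots = 19; EF_Pickup shots = 19+12 = 31
ES_Editing = max(EF_Set construction=32, EF_Costume fitting=22, EF_Principal photography=31, EF_Pickup shots=31) = 32; EF_Editing = 32+9 = 41
Expected project duration μ = 41 hours. Critical path: Casting → Location scouting → Set construction → Editing.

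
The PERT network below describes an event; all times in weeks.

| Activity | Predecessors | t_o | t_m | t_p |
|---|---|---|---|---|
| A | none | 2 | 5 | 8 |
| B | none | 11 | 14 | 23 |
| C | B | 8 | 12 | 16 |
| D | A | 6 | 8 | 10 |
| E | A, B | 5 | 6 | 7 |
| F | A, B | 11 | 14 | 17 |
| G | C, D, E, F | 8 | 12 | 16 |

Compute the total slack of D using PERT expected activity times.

te_A = (2 + 4·5 + 8)/6 = 30/6 = 5
te_B = (11 + 4·14 + 23)/6 = 90/6 = 15
te_C = (8 + 4·12 + 16)/6 = 72/6 = 12
te_D = (6 + 4·8 + 10)/6 = 48/6 = 8
te_E = (5 + 4·6 + 7)/6 = 36/6 = 6
te_F = (11 + 4·14 + 17)/6 = 84/6 = 14
te_G = (8 + 4·12 + 16)/6 = 72/6 = 12

Forward pass:
ES_A = 0; EF_A = 5
ES_B = 0; EF_B = 15
ES_C = 15; EF_C = 15+12 = 27
ES_D = 5; EF_D = 5+8 = 13
ES_E = max(EF_A=5, EF_B=15) = 15; EF_E = 15+6 = 21
ES_F = max(EF_A=5, EF_B=15) = 15; EF_F = 15+14 = 29
ES_G = max(EF_C=27, EF_D=13, EF_E=21, EF_F=29) = 29; EF_G = 29+12 = 41
Expected project duration μ = 41 weeks. Critical path: B → F → G.

Backward pass:
LF_G = 41; LS_G = 41−12 = 29
LF_F = LS_G = 29; LS_F = 29−14 = 15
LF_E = LS_G = 29; LS_E = 29−6 = 23
LF_D = LS_G = 29; LS_D = 29−8 = 21
LF_C = LS_G = 29; LS_C = 29−12 = 17
LF_B = min(LS_C=17, LS_E=23, LS_F=15) = 15; LS_B = 15−15 = 0
LF_A = min(LS_D=21, LS_E=23, LS_F=15) = 15; LS_A = 15−5 = 10
Slack_D = LS_D − ES_D = 21 − 5 = 16

16 weeks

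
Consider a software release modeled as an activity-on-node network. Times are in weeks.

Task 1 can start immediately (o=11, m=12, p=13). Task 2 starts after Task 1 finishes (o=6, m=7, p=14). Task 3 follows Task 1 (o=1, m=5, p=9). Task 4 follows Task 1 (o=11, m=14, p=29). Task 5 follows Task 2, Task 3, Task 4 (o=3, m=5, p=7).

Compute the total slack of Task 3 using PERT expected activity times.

te_Task 1 = (11 + 4·12 + 13)/6 = 72/6 = 12
te_Task 2 = (6 + 4·7 + 14)/6 = 48/6 = 8
te_Task 3 = (1 + 4·5 + 9)/6 = 30/6 = 5
te_Task 4 = (11 + 4·14 + 29)/6 = 96/6 = 16
te_Task 5 = (3 + 4·5 + 7)/6 = 30/6 = 5

Forward pass:
ES_Task 1 = 0; EF_Task 1 = 12
ES_Task 2 = 12; EF_Task 2 = 12+8 = 20
ES_Task 3 = 12; EF_Task 3 = 12+5 = 17
ES_Task 4 = 12; EF_Task 4 = 12+16 = 28
ES_Task 5 = max(EF_Task 2=20, EF_Task 3=17, EF_Task 4=28) = 28; EF_Task 5 = 28+5 = 33
Expected project duration μ = 33 weeks. Critical path: Task 1 → Task 4 → Task 5.

Backward pass:
LF_Task 5 = 33; LS_Task 5 = 33−5 = 28
LF_Task 4 = LS_Task 5 = 28; LS_Task 4 = 28−16 = 12
LF_Task 3 = LS_Task 5 = 28; LS_Task 3 = 28−5 = 23
LF_Task 2 = LS_Task 5 = 28; LS_Task 2 = 28−8 = 20
LF_Task 1 = min(LS_Task 2=20, LS_Task 3=23, LS_Task 4=12) = 12; LS_Task 1 = 12−12 = 0
Slack_Task 3 = LS_Task 3 − ES_Task 3 = 23 − 12 = 11

11 weeks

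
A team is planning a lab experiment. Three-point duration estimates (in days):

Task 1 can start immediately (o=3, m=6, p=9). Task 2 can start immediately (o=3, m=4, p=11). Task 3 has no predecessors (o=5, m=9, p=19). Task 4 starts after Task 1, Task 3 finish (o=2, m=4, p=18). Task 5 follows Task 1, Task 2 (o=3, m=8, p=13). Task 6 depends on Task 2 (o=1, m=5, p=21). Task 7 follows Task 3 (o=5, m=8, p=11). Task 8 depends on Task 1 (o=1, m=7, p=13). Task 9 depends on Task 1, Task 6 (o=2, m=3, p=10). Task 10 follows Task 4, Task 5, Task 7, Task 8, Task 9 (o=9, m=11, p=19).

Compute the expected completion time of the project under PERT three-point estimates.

30 days

te_Task 1 = (3 + 4·6 + 9)/6 = 36/6 = 6
te_Task 2 = (3 + 4·4 + 11)/6 = 30/6 = 5
te_Task 3 = (5 + 4·9 + 19)/6 = 60/6 = 10
te_Task 4 = (2 + 4·4 + 18)/6 = 36/6 = 6
te_Task 5 = (3 + 4·8 + 13)/6 = 48/6 = 8
te_Task 6 = (1 + 4·5 + 21)/6 = 42/6 = 7
te_Task 7 = (5 + 4·8 + 11)/6 = 48/6 = 8
te_Task 8 = (1 + 4·7 + 13)/6 = 42/6 = 7
te_Task 9 = (2 + 4·3 + 10)/6 = 24/6 = 4
te_Task 10 = (9 + 4·11 + 19)/6 = 72/6 = 12

Forward pass:
ES_Task 1 = 0; EF_Task 1 = 6
ES_Task 2 = 0; EF_Task 2 = 5
ES_Task 3 = 0; EF_Task 3 = 10
ES_Task 4 = max(EF_Task 1=6, EF_Task 3=10) = 10; EF_Task 4 = 10+6 = 16
ES_Task 5 = max(EF_Task 1=6, EF_Task 2=5) = 6; EF_Task 5 = 6+8 = 14
ES_Task 6 = 5; EF_Task 6 = 5+7 = 12
ES_Task 7 = 10; EF_Task 7 = 10+8 = 18
ES_Task 8 = 6; EF_Task 8 = 6+7 = 13
ES_Task 9 = max(EF_Task 1=6, EF_Task 6=12) = 12; EF_Task 9 = 12+4 = 16
ES_Task 10 = max(EF_Task 4=16, EF_Task 5=14, EF_Task 7=18, EF_Task 8=13, EF_Task 9=16) = 18; EF_Task 10 = 18+12 = 30
Expected project duration μ = 30 days. Critical path: Task 3 → Task 7 → Task 10.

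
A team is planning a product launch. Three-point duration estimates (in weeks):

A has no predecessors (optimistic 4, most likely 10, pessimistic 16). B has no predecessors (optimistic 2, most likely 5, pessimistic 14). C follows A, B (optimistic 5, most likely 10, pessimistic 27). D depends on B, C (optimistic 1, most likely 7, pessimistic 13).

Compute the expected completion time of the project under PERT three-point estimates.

te_A = (4 + 4·10 + 16)/6 = 60/6 = 10
te_B = (2 + 4·5 + 14)/6 = 36/6 = 6
te_C = (5 + 4·10 + 27)/6 = 72/6 = 12
te_D = (1 + 4·7 + 13)/6 = 42/6 = 7

Forward pass:
ES_A = 0; EF_A = 10
ES_B = 0; EF_B = 6
ES_C = max(EF_A=10, EF_B=6) = 10; EF_C = 10+12 = 22
ES_D = max(EF_B=6, EF_C=22) = 22; EF_D = 22+7 = 29
Expected project duration μ = 29 weeks. Critical path: A → C → D.

29 weeks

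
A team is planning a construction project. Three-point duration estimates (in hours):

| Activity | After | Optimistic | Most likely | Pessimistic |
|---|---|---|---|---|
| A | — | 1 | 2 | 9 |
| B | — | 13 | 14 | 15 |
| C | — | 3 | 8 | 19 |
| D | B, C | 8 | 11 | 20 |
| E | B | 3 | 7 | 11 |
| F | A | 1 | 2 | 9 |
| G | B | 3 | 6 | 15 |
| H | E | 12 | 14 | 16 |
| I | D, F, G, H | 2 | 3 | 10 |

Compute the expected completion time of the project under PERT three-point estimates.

39 hours

te_A = (1 + 4·2 + 9)/6 = 18/6 = 3
te_B = (13 + 4·14 + 15)/6 = 84/6 = 14
te_C = (3 + 4·8 + 19)/6 = 54/6 = 9
te_D = (8 + 4·11 + 20)/6 = 72/6 = 12
te_E = (3 + 4·7 + 11)/6 = 42/6 = 7
te_F = (1 + 4·2 + 9)/6 = 18/6 = 3
te_G = (3 + 4·6 + 15)/6 = 42/6 = 7
te_H = (12 + 4·14 + 16)/6 = 84/6 = 14
te_I = (2 + 4·3 + 10)/6 = 24/6 = 4

Forward pass:
ES_A = 0; EF_A = 3
ES_B = 0; EF_B = 14
ES_C = 0; EF_C = 9
ES_D = max(EF_B=14, EF_C=9) = 14; EF_D = 14+12 = 26
ES_E = 14; EF_E = 14+7 = 21
ES_F = 3; EF_F = 3+3 = 6
ES_G = 14; EF_G = 14+7 = 21
ES_H = 21; EF_H = 21+14 = 35
ES_I = max(EF_D=26, EF_F=6, EF_G=21, EF_H=35) = 35; EF_I = 35+4 = 39
Expected project duration μ = 39 hours. Critical path: B → E → H → I.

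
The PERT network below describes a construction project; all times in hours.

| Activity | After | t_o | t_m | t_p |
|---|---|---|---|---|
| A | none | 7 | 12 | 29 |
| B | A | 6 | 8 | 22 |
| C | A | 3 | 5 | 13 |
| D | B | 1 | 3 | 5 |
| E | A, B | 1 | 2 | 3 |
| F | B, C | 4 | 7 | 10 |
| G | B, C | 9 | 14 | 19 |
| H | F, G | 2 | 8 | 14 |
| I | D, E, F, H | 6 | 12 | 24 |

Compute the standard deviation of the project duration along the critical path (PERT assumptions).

6.03 hours

te_A = (7 + 4·12 + 29)/6 = 84/6 = 14; σ²_A = ((29−7)/6)² = 13.444
te_B = (6 + 4·8 + 22)/6 = 60/6 = 10; σ²_B = ((22−6)/6)² = 7.111
te_C = (3 + 4·5 + 13)/6 = 36/6 = 6; σ²_C = ((13−3)/6)² = 2.778
te_D = (1 + 4·3 + 5)/6 = 18/6 = 3; σ²_D = ((5−1)/6)² = 0.444
te_E = (1 + 4·2 + 3)/6 = 12/6 = 2; σ²_E = ((3−1)/6)² = 0.111
te_F = (4 + 4·7 + 10)/6 = 42/6 = 7; σ²_F = ((10−4)/6)² = 1.000
te_G = (9 + 4·14 + 19)/6 = 84/6 = 14; σ²_G = ((19−9)/6)² = 2.778
te_H = (2 + 4·8 + 14)/6 = 48/6 = 8; σ²_H = ((14−2)/6)² = 4.000
te_I = (6 + 4·12 + 24)/6 = 78/6 = 13; σ²_I = ((24−6)/6)² = 9.000

Forward pass:
ES_A = 0; EF_A = 14
ES_B = 14; EF_B = 14+10 = 24
ES_C = 14; EF_C = 14+6 = 20
ES_D = 24; EF_D = 24+3 = 27
ES_E = max(EF_A=14, EF_B=24) = 24; EF_E = 24+2 = 26
ES_F = max(EF_B=24, EF_C=20) = 24; EF_F = 24+7 = 31
ES_G = max(EF_B=24, EF_C=20) = 24; EF_G = 24+14 = 38
ES_H = max(EF_F=31, EF_G=38) = 38; EF_H = 38+8 = 46
ES_I = max(EF_D=27, EF_E=26, EF_F=31, EF_H=46) = 46; EF_I = 46+13 = 59
Expected project duration μ = 59 hours. Critical path: A → B → G → H → I.

Variance along critical path = 13.444 + 7.111 + 2.778 + 4.000 + 9.000 = 36.333
σ = √36.333 = 6.028 hours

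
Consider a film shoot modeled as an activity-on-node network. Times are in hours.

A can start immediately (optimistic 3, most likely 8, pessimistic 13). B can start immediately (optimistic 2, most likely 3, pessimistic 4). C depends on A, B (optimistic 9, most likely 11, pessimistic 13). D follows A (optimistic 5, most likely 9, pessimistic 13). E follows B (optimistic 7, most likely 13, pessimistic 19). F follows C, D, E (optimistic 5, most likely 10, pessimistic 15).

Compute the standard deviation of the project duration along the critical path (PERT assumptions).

te_A = (3 + 4·8 + 13)/6 = 48/6 = 8; σ²_A = ((13−3)/6)² = 2.778
te_B = (2 + 4·3 + 4)/6 = 18/6 = 3; σ²_B = ((4−2)/6)² = 0.111
te_C = (9 + 4·11 + 13)/6 = 66/6 = 11; σ²_C = ((13−9)/6)² = 0.444
te_D = (5 + 4·9 + 13)/6 = 54/6 = 9; σ²_D = ((13−5)/6)² = 1.778
te_E = (7 + 4·13 + 19)/6 = 78/6 = 13; σ²_E = ((19−7)/6)² = 4.000
te_F = (5 + 4·10 + 15)/6 = 60/6 = 10; σ²_F = ((15−5)/6)² = 2.778

Forward pass:
ES_A = 0; EF_A = 8
ES_B = 0; EF_B = 3
ES_C = max(EF_A=8, EF_B=3) = 8; EF_C = 8+11 = 19
ES_D = 8; EF_D = 8+9 = 17
ES_E = 3; EF_E = 3+13 = 16
ES_F = max(EF_C=19, EF_D=17, EF_E=16) = 19; EF_F = 19+10 = 29
Expected project duration μ = 29 hours. Critical path: A → C → F.

Variance along critical path = 2.778 + 0.444 + 2.778 = 6.000
σ = √6.000 = 2.449 hours

2.45 hours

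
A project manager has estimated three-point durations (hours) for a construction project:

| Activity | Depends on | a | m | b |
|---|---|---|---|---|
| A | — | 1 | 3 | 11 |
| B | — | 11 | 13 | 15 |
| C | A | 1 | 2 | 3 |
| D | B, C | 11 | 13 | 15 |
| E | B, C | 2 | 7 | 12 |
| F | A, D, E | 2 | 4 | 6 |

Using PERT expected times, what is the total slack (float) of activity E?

te_A = (1 + 4·3 + 11)/6 = 24/6 = 4
te_B = (11 + 4·13 + 15)/6 = 78/6 = 13
te_C = (1 + 4·2 + 3)/6 = 12/6 = 2
te_D = (11 + 4·13 + 15)/6 = 78/6 = 13
te_E = (2 + 4·7 + 12)/6 = 42/6 = 7
te_F = (2 + 4·4 + 6)/6 = 24/6 = 4

Forward pass:
ES_A = 0; EF_A = 4
ES_B = 0; EF_B = 13
ES_C = 4; EF_C = 4+2 = 6
ES_D = max(EF_B=13, EF_C=6) = 13; EF_D = 13+13 = 26
ES_E = max(EF_B=13, EF_C=6) = 13; EF_E = 13+7 = 20
ES_F = max(EF_A=4, EF_D=26, EF_E=20) = 26; EF_F = 26+4 = 30
Expected project duration μ = 30 hours. Critical path: B → D → F.

Backward pass:
LF_F = 30; LS_F = 30−4 = 26
LF_E = LS_F = 26; LS_E = 26−7 = 19
LF_D = LS_F = 26; LS_D = 26−13 = 13
LF_C = min(LS_D=13, LS_E=19) = 13; LS_C = 13−2 = 11
LF_B = min(LS_D=13, LS_E=19) = 13; LS_B = 13−13 = 0
LF_A = min(LS_C=11, LS_F=26) = 11; LS_A = 11−4 = 7
Slack_E = LS_E − ES_E = 19 − 13 = 6

6 hours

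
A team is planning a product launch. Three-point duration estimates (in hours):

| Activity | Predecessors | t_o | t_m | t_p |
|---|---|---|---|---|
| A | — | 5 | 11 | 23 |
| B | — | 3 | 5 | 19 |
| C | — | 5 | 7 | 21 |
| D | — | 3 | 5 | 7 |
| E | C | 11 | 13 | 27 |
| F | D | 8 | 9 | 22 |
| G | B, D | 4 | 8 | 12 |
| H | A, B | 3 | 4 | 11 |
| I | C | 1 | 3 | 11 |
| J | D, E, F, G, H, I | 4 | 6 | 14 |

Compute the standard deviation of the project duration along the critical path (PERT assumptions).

4.12 hours

te_A = (5 + 4·11 + 23)/6 = 72/6 = 12; σ²_A = ((23−5)/6)² = 9.000
te_B = (3 + 4·5 + 19)/6 = 42/6 = 7; σ²_B = ((19−3)/6)² = 7.111
te_C = (5 + 4·7 + 21)/6 = 54/6 = 9; σ²_C = ((21−5)/6)² = 7.111
te_D = (3 + 4·5 + 7)/6 = 30/6 = 5; σ²_D = ((7−3)/6)² = 0.444
te_E = (11 + 4·13 + 27)/6 = 90/6 = 15; σ²_E = ((27−11)/6)² = 7.111
te_F = (8 + 4·9 + 22)/6 = 66/6 = 11; σ²_F = ((22−8)/6)² = 5.444
te_G = (4 + 4·8 + 12)/6 = 48/6 = 8; σ²_G = ((12−4)/6)² = 1.778
te_H = (3 + 4·4 + 11)/6 = 30/6 = 5; σ²_H = ((11−3)/6)² = 1.778
te_I = (1 + 4·3 + 11)/6 = 24/6 = 4; σ²_I = ((11−1)/6)² = 2.778
te_J = (4 + 4·6 + 14)/6 = 42/6 = 7; σ²_J = ((14−4)/6)² = 2.778

Forward pass:
ES_A = 0; EF_A = 12
ES_B = 0; EF_B = 7
ES_C = 0; EF_C = 9
ES_D = 0; EF_D = 5
ES_E = 9; EF_E = 9+15 = 24
ES_F = 5; EF_F = 5+11 = 16
ES_G = max(EF_B=7, EF_D=5) = 7; EF_G = 7+8 = 15
ES_H = max(EF_A=12, EF_B=7) = 12; EF_H = 12+5 = 17
ES_I = 9; EF_I = 9+4 = 13
ES_J = max(EF_D=5, EF_E=24, EF_F=16, EF_G=15, EF_H=17, EF_I=13) = 24; EF_J = 24+7 = 31
Expected project duration μ = 31 hours. Critical path: C → E → J.

Variance along critical path = 7.111 + 7.111 + 2.778 = 17.000
σ = √17.000 = 4.123 hours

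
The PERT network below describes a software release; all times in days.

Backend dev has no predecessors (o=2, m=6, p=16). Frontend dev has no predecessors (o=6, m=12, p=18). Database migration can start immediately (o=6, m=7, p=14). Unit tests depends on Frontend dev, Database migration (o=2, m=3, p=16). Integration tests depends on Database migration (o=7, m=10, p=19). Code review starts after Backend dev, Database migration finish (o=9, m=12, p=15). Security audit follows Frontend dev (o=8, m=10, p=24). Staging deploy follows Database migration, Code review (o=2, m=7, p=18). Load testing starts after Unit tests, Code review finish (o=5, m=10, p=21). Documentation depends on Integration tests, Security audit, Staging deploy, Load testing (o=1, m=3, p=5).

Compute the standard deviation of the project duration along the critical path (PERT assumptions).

te_Backend dev = (2 + 4·6 + 16)/6 = 42/6 = 7; σ²_Backend dev = ((16−2)/6)² = 5.444
te_Frontend dev = (6 + 4·12 + 18)/6 = 72/6 = 12; σ²_Frontend dev = ((18−6)/6)² = 4.000
te_Database migration = (6 + 4·7 + 14)/6 = 48/6 = 8; σ²_Database migration = ((14−6)/6)² = 1.778
te_Unit tests = (2 + 4·3 + 16)/6 = 30/6 = 5; σ²_Unit tests = ((16−2)/6)² = 5.444
te_Integration tests = (7 + 4·10 + 19)/6 = 66/6 = 11; σ²_Integration tests = ((19−7)/6)² = 4.000
te_Code review = (9 + 4·12 + 15)/6 = 72/6 = 12; σ²_Code review = ((15−9)/6)² = 1.000
te_Security audit = (8 + 4·10 + 24)/6 = 72/6 = 12; σ²_Security audit = ((24−8)/6)² = 7.111
te_Staging deploy = (2 + 4·7 + 18)/6 = 48/6 = 8; σ²_Staging deploy = ((18−2)/6)² = 7.111
te_Load testing = (5 + 4·10 + 21)/6 = 66/6 = 11; σ²_Load testing = ((21−5)/6)² = 7.111
te_Documentation = (1 + 4·3 + 5)/6 = 18/6 = 3; σ²_Documentation = ((5−1)/6)² = 0.444

Forward pass:
ES_Backend dev = 0; EF_Backend dev = 7
ES_Frontend dev = 0; EF_Frontend dev = 12
ES_Database migration = 0; EF_Database migration = 8
ES_Unit tests = max(EF_Frontend dev=12, EF_Database migration=8) = 12; EF_Unit tests = 12+5 = 17
ES_Integration tests = 8; EF_Integration tests = 8+11 = 19
ES_Code review = max(EF_Backend dev=7, EF_Database migration=8) = 8; EF_Code review = 8+12 = 20
ES_Security audit = 12; EF_Security audit = 12+12 = 24
ES_Staging deploy = max(EF_Database migration=8, EF_Code review=20) = 20; EF_Staging deploy = 20+8 = 28
ES_Load testing = max(EF_Unit tests=17, EF_Code review=20) = 20; EF_Load testing = 20+11 = 31
ES_Documentation = max(EF_Integration tests=19, EF_Security audit=24, EF_Staging deploy=28, EF_Load testing=31) = 31; EF_Documentation = 31+3 = 34
Expected project duration μ = 34 days. Critical path: Database migration → Code review → Load testing → Documentation.

Variance along critical path = 1.778 + 1.000 + 7.111 + 0.444 = 10.333
σ = √10.333 = 3.215 days

3.21 days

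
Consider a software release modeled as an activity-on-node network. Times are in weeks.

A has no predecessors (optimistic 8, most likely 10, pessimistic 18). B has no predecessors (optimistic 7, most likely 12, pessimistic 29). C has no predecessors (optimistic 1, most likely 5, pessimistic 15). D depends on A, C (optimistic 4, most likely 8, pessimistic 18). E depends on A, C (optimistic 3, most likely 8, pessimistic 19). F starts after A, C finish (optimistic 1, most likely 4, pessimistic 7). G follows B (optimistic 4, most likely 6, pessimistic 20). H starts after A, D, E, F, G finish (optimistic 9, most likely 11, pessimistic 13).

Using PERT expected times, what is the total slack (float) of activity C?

te_A = (8 + 4·10 + 18)/6 = 66/6 = 11
te_B = (7 + 4·12 + 29)/6 = 84/6 = 14
te_C = (1 + 4·5 + 15)/6 = 36/6 = 6
te_D = (4 + 4·8 + 18)/6 = 54/6 = 9
te_E = (3 + 4·8 + 19)/6 = 54/6 = 9
te_F = (1 + 4·4 + 7)/6 = 24/6 = 4
te_G = (4 + 4·6 + 20)/6 = 48/6 = 8
te_H = (9 + 4·11 + 13)/6 = 66/6 = 11

Forward pass:
ES_A = 0; EF_A = 11
ES_B = 0; EF_B = 14
ES_C = 0; EF_C = 6
ES_D = max(EF_A=11, EF_C=6) = 11; EF_D = 11+9 = 20
ES_E = max(EF_A=11, EF_C=6) = 11; EF_E = 11+9 = 20
ES_F = max(EF_A=11, EF_C=6) = 11; EF_F = 11+4 = 15
ES_G = 14; EF_G = 14+8 = 22
ES_H = max(EF_A=11, EF_D=20, EF_E=20, EF_F=15, EF_G=22) = 22; EF_H = 22+11 = 33
Expected project duration μ = 33 weeks. Critical path: B → G → H.

Backward pass:
LF_H = 33; LS_H = 33−11 = 22
LF_G = LS_H = 22; LS_G = 22−8 = 14
LF_F = LS_H = 22; LS_F = 22−4 = 18
LF_E = LS_H = 22; LS_E = 22−9 = 13
LF_D = LS_H = 22; LS_D = 22−9 = 13
LF_C = min(LS_D=13, LS_E=13, LS_F=18) = 13; LS_C = 13−6 = 7
LF_B = LS_G = 14; LS_B = 14−14 = 0
LF_A = min(LS_D=13, LS_E=13, LS_F=18, LS_H=22) = 13; LS_A = 13−11 = 2
Slack_C = LS_C − ES_C = 7 − 0 = 7

7 weeks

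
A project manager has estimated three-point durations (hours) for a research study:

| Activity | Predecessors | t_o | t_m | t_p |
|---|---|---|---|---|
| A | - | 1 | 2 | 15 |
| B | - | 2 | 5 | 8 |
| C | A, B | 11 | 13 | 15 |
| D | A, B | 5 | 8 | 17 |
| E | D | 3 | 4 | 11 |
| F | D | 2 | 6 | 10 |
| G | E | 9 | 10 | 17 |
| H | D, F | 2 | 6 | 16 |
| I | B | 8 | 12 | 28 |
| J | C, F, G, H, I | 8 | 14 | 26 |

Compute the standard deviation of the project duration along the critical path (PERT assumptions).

te_A = (1 + 4·2 + 15)/6 = 24/6 = 4; σ²_A = ((15−1)/6)² = 5.444
te_B = (2 + 4·5 + 8)/6 = 30/6 = 5; σ²_B = ((8−2)/6)² = 1.000
te_C = (11 + 4·13 + 15)/6 = 78/6 = 13; σ²_C = ((15−11)/6)² = 0.444
te_D = (5 + 4·8 + 17)/6 = 54/6 = 9; σ²_D = ((17−5)/6)² = 4.000
te_E = (3 + 4·4 + 11)/6 = 30/6 = 5; σ²_E = ((11−3)/6)² = 1.778
te_F = (2 + 4·6 + 10)/6 = 36/6 = 6; σ²_F = ((10−2)/6)² = 1.778
te_G = (9 + 4·10 + 17)/6 = 66/6 = 11; σ²_G = ((17−9)/6)² = 1.778
te_H = (2 + 4·6 + 16)/6 = 42/6 = 7; σ²_H = ((16−2)/6)² = 5.444
te_I = (8 + 4·12 + 28)/6 = 84/6 = 14; σ²_I = ((28−8)/6)² = 11.111
te_J = (8 + 4·14 + 26)/6 = 90/6 = 15; σ²_J = ((26−8)/6)² = 9.000

Forward pass:
ES_A = 0; EF_A = 4
ES_B = 0; EF_B = 5
ES_C = max(EF_A=4, EF_B=5) = 5; EF_C = 5+13 = 18
ES_D = max(EF_A=4, EF_B=5) = 5; EF_D = 5+9 = 14
ES_E = 14; EF_E = 14+5 = 19
ES_F = 14; EF_F = 14+6 = 20
ES_G = 19; EF_G = 19+11 = 30
ES_H = max(EF_D=14, EF_F=20) = 20; EF_H = 20+7 = 27
ES_I = 5; EF_I = 5+14 = 19
ES_J = max(EF_C=18, EF_F=20, EF_G=30, EF_H=27, EF_I=19) = 30; EF_J = 30+15 = 45
Expected project duration μ = 45 hours. Critical path: B → D → E → G → J.

Variance along critical path = 1.000 + 4.000 + 1.778 + 1.778 + 9.000 = 17.556
σ = √17.556 = 4.190 hours

4.19 hours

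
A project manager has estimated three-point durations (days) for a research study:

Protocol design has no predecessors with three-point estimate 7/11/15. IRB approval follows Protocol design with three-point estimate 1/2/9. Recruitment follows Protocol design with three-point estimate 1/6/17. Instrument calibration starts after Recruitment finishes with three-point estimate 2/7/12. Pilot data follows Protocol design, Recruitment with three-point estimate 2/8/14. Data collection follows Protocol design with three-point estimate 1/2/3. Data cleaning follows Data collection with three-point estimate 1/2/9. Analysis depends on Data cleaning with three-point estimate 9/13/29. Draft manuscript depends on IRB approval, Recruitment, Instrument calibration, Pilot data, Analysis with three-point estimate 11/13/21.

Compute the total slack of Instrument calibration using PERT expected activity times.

6 days

te_Protocol design = (7 + 4·11 + 15)/6 = 66/6 = 11
te_IRB approval = (1 + 4·2 + 9)/6 = 18/6 = 3
te_Recruitment = (1 + 4·6 + 17)/6 = 42/6 = 7
te_Instrument calibration = (2 + 4·7 + 12)/6 = 42/6 = 7
te_Pilot data = (2 + 4·8 + 14)/6 = 48/6 = 8
te_Data collection = (1 + 4·2 + 3)/6 = 12/6 = 2
te_Data cleaning = (1 + 4·2 + 9)/6 = 18/6 = 3
te_Analysis = (9 + 4·13 + 29)/6 = 90/6 = 15
te_Draft manuscript = (11 + 4·13 + 21)/6 = 84/6 = 14

Forward pass:
ES_Protocol design = 0; EF_Protocol design = 11
ES_IRB approval = 11; EF_IRB approval = 11+3 = 14
ES_Recruitment = 11; EF_Recruitment = 11+7 = 18
ES_Instrument calibration = 18; EF_Instrument calibration = 18+7 = 25
ES_Pilot data = max(EF_Protocol design=11, EF_Recruitment=18) = 18; EF_Pilot data = 18+8 = 26
ES_Data collection = 11; EF_Data collection = 11+2 = 13
ES_Data cleaning = 13; EF_Data cleaning = 13+3 = 16
ES_Analysis = 16; EF_Analysis = 16+15 = 31
ES_Draft manuscript = max(EF_IRB approval=14, EF_Recruitment=18, EF_Instrument calibration=25, EF_Pilot data=26, EF_Analysis=31) = 31; EF_Draft manuscript = 31+14 = 45
Expected project duration μ = 45 days. Critical path: Protocol design → Data collection → Data cleaning → Analysis → Draft manuscript.

Backward pass:
LF_Draft manuscript = 45; LS_Draft manuscript = 45−14 = 31
LF_Analysis = LS_Draft manuscript = 31; LS_Analysis = 31−15 = 16
LF_Data cleaning = LS_Analysis = 16; LS_Data cleaning = 16−3 = 13
LF_Data collection = LS_Data cleaning = 13; LS_Data collection = 13−2 = 11
LF_Pilot data = LS_Draft manuscript = 31; LS_Pilot data = 31−8 = 23
LF_Instrument calibration = LS_Draft manuscript = 31; LS_Instrument calibration = 31−7 = 24
LF_Recruitment = min(LS_Instrument calibration=24, LS_Pilot data=23, LS_Draft manuscript=31) = 23; LS_Recruitment = 23−7 = 16
LF_IRB approval = LS_Draft manuscript = 31; LS_IRB approval = 31−3 = 28
LF_Protocol design = min(LS_IRB approval=28, LS_Recruitment=16, LS_Pilot data=23, LS_Data collection=11) = 11; LS_Protocol design = 11−11 = 0
Slack_Instrument calibration = LS_Instrument calibration − ES_Instrument calibration = 24 − 18 = 6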